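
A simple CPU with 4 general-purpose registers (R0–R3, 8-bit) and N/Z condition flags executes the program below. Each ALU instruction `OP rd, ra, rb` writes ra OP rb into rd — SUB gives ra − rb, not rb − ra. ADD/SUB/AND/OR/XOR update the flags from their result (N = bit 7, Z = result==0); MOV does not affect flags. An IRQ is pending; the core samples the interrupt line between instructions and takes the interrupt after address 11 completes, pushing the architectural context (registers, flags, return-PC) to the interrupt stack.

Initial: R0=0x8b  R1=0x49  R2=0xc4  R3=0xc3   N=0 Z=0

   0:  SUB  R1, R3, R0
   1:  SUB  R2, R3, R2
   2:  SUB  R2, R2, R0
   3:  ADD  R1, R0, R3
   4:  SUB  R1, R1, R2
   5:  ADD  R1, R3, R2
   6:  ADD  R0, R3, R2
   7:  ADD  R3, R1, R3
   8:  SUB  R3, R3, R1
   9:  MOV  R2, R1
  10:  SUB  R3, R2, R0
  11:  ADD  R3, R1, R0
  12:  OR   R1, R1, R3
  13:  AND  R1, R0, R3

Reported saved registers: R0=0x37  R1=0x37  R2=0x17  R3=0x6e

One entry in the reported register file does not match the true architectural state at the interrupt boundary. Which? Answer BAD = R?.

after  0: R0=0x8b R1=0x38 R2=0xc4 R3=0xc3  N=0 Z=0
after  1: R0=0x8b R1=0x38 R2=0xff R3=0xc3  N=1 Z=0
after  2: R0=0x8b R1=0x38 R2=0x74 R3=0xc3  N=0 Z=0
after  3: R0=0x8b R1=0x4e R2=0x74 R3=0xc3  N=0 Z=0
after  4: R0=0x8b R1=0xda R2=0x74 R3=0xc3  N=1 Z=0
after  5: R0=0x8b R1=0x37 R2=0x74 R3=0xc3  N=0 Z=0
after  6: R0=0x37 R1=0x37 R2=0x74 R3=0xc3  N=0 Z=0
after  7: R0=0x37 R1=0x37 R2=0x74 R3=0xfa  N=1 Z=0
after  8: R0=0x37 R1=0x37 R2=0x74 R3=0xc3  N=1 Z=0
after  9: R0=0x37 R1=0x37 R2=0x37 R3=0xc3  N=1 Z=0
after 10: R0=0x37 R1=0x37 R2=0x37 R3=0x00  N=0 Z=1
after 11: R0=0x37 R1=0x37 R2=0x37 R3=0x6e  N=0 Z=0
-- IRQ taken; context saved, return-PC = 12 --
mismatch: R2: reported 0x17 vs actual 0x37

BAD = R2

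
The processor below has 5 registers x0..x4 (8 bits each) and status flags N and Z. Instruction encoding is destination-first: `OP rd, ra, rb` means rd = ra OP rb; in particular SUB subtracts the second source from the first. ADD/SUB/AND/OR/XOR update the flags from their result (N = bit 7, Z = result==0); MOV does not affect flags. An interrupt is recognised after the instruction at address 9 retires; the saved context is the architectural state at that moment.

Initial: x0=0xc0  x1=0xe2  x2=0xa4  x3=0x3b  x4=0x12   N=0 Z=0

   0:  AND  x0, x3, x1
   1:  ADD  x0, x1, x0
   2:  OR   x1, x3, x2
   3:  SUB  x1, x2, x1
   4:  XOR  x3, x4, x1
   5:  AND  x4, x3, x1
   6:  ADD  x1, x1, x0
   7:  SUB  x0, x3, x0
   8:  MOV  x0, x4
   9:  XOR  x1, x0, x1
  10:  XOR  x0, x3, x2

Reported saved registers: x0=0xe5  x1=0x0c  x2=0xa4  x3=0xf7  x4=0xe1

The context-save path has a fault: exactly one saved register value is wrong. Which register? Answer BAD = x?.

BAD = x4

after  0: x0=0x22 x1=0xe2 x2=0xa4 x3=0x3b x4=0x12  N=0 Z=0
after  1: x0=0x04 x1=0xe2 x2=0xa4 x3=0x3b x4=0x12  N=0 Z=0
after  2: x0=0x04 x1=0xbf x2=0xa4 x3=0x3b x4=0x12  N=1 Z=0
after  3: x0=0x04 x1=0xe5 x2=0xa4 x3=0x3b x4=0x12  N=1 Z=0
after  4: x0=0x04 x1=0xe5 x2=0xa4 x3=0xf7 x4=0x12  N=1 Z=0
after  5: x0=0x04 x1=0xe5 x2=0xa4 x3=0xf7 x4=0xe5  N=1 Z=0
after  6: x0=0x04 x1=0xe9 x2=0xa4 x3=0xf7 x4=0xe5  N=1 Z=0
after  7: x0=0xf3 x1=0xe9 x2=0xa4 x3=0xf7 x4=0xe5  N=1 Z=0
after  8: x0=0xe5 x1=0xe9 x2=0xa4 x3=0xf7 x4=0xe5  N=1 Z=0
after  9: x0=0xe5 x1=0x0c x2=0xa4 x3=0xf7 x4=0xe5  N=0 Z=0
-- IRQ taken; context saved, return-PC = 10 --
mismatch: x4: reported 0xe1 vs actual 0xe5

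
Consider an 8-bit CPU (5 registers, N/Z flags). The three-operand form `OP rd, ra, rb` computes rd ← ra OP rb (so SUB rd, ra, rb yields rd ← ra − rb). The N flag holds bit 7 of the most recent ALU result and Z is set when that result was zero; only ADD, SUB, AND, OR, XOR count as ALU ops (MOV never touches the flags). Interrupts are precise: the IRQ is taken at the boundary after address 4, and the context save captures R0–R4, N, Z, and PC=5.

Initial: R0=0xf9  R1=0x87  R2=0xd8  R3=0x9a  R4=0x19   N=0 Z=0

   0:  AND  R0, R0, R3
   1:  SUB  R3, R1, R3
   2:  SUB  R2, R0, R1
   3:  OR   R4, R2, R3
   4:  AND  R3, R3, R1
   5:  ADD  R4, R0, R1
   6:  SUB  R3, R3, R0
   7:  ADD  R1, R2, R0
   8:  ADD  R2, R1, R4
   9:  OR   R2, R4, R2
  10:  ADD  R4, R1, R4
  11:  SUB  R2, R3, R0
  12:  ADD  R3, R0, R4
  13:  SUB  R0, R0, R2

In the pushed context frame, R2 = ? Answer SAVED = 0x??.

SAVED = 0x11

after  0: R0=0x98 R1=0x87 R2=0xd8 R3=0x9a R4=0x19  N=1 Z=0
after  1: R0=0x98 R1=0x87 R2=0xd8 R3=0xed R4=0x19  N=1 Z=0
after  2: R0=0x98 R1=0x87 R2=0x11 R3=0xed R4=0x19  N=0 Z=0
after  3: R0=0x98 R1=0x87 R2=0x11 R3=0xed R4=0xfd  N=1 Z=0
after  4: R0=0x98 R1=0x87 R2=0x11 R3=0x85 R4=0xfd  N=1 Z=0
-- IRQ taken; context saved, return-PC = 5 --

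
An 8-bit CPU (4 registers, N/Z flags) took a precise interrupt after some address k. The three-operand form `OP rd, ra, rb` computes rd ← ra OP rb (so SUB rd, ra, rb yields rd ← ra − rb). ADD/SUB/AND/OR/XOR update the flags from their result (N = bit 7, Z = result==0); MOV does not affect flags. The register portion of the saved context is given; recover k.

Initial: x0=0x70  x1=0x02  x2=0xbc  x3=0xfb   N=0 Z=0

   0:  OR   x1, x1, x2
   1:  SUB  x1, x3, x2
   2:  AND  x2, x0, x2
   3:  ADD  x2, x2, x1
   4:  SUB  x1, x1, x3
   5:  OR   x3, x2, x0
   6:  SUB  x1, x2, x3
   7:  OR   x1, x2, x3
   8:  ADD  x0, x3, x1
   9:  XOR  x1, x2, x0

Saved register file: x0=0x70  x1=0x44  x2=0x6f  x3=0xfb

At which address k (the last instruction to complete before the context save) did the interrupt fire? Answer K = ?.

after  0: x0=0x70 x1=0xbe x2=0xbc x3=0xfb  N=1 Z=0
after  1: x0=0x70 x1=0x3f x2=0xbc x3=0xfb  N=0 Z=0
after  2: x0=0x70 x1=0x3f x2=0x30 x3=0xfb  N=0 Z=0
after  3: x0=0x70 x1=0x3f x2=0x6f x3=0xfb  N=0 Z=0
after  4: x0=0x70 x1=0x44 x2=0x6f x3=0xfb  N=0 Z=0
-- IRQ taken; context saved, return-PC = 5 --

K = 4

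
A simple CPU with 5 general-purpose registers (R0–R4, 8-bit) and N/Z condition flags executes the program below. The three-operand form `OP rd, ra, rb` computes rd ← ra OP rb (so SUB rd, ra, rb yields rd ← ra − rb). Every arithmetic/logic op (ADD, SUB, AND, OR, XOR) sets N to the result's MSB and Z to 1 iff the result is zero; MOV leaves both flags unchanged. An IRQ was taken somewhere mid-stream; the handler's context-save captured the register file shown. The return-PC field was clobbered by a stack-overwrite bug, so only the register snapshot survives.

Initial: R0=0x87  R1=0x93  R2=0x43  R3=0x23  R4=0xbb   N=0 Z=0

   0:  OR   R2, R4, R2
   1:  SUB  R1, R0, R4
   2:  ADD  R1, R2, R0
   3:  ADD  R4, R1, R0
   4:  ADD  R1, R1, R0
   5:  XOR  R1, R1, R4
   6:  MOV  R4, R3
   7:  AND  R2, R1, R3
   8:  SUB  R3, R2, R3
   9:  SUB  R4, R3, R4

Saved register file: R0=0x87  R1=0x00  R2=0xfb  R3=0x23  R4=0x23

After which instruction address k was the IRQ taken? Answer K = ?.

after  0: R0=0x87 R1=0x93 R2=0xfb R3=0x23 R4=0xbb  N=1 Z=0
after  1: R0=0x87 R1=0xcc R2=0xfb R3=0x23 R4=0xbb  N=1 Z=0
after  2: R0=0x87 R1=0x82 R2=0xfb R3=0x23 R4=0xbb  N=1 Z=0
after  3: R0=0x87 R1=0x82 R2=0xfb R3=0x23 R4=0x09  N=0 Z=0
after  4: R0=0x87 R1=0x09 R2=0xfb R3=0x23 R4=0x09  N=0 Z=0
after  5: R0=0x87 R1=0x00 R2=0xfb R3=0x23 R4=0x09  N=0 Z=1
after  6: R0=0x87 R1=0x00 R2=0xfb R3=0x23 R4=0x23  N=0 Z=1
-- IRQ taken; context saved, return-PC = 7 --

K = 6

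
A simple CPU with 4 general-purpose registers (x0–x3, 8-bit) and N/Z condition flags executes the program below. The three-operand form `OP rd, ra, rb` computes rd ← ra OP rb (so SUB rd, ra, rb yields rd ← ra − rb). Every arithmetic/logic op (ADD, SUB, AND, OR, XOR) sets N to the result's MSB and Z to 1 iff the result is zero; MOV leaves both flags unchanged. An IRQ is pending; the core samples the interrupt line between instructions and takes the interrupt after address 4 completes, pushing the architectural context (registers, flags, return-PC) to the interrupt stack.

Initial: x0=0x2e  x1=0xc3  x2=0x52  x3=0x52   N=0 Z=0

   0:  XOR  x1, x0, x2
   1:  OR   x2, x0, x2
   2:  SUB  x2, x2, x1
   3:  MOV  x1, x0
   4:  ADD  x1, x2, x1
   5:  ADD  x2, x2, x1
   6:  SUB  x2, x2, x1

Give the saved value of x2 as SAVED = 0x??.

SAVED = 0x02

after  0: x0=0x2e x1=0x7c x2=0x52 x3=0x52  N=0 Z=0
after  1: x0=0x2e x1=0x7c x2=0x7e x3=0x52  N=0 Z=0
after  2: x0=0x2e x1=0x7c x2=0x02 x3=0x52  N=0 Z=0
after  3: x0=0x2e x1=0x2e x2=0x02 x3=0x52  N=0 Z=0
after  4: x0=0x2e x1=0x30 x2=0x02 x3=0x52  N=0 Z=0
-- IRQ taken; context saved, return-PC = 5 --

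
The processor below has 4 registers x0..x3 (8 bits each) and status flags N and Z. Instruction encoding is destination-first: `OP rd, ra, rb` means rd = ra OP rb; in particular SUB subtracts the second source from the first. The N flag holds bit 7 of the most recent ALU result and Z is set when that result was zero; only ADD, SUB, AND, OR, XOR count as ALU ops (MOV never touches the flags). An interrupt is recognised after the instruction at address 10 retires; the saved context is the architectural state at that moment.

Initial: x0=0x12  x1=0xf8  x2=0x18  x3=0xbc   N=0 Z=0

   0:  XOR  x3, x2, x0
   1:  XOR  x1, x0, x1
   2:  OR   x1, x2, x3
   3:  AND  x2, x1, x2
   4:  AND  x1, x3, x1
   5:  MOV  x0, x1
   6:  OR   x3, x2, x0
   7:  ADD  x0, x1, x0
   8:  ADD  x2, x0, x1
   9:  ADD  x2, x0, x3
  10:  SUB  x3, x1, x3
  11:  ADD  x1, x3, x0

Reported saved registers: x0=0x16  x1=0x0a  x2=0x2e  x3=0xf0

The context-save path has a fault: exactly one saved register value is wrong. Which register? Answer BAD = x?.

after  0: x0=0x12 x1=0xf8 x2=0x18 x3=0x0a  N=0 Z=0
after  1: x0=0x12 x1=0xea x2=0x18 x3=0x0a  N=1 Z=0
after  2: x0=0x12 x1=0x1a x2=0x18 x3=0x0a  N=0 Z=0
after  3: x0=0x12 x1=0x1a x2=0x18 x3=0x0a  N=0 Z=0
after  4: x0=0x12 x1=0x0a x2=0x18 x3=0x0a  N=0 Z=0
after  5: x0=0x0a x1=0x0a x2=0x18 x3=0x0a  N=0 Z=0
after  6: x0=0x0a x1=0x0a x2=0x18 x3=0x1a  N=0 Z=0
after  7: x0=0x14 x1=0x0a x2=0x18 x3=0x1a  N=0 Z=0
after  8: x0=0x14 x1=0x0a x2=0x1e x3=0x1a  N=0 Z=0
after  9: x0=0x14 x1=0x0a x2=0x2e x3=0x1a  N=0 Z=0
after 10: x0=0x14 x1=0x0a x2=0x2e x3=0xf0  N=1 Z=0
-- IRQ taken; context saved, return-PC = 11 --
mismatch: x0: reported 0x16 vs actual 0x14

BAD = x0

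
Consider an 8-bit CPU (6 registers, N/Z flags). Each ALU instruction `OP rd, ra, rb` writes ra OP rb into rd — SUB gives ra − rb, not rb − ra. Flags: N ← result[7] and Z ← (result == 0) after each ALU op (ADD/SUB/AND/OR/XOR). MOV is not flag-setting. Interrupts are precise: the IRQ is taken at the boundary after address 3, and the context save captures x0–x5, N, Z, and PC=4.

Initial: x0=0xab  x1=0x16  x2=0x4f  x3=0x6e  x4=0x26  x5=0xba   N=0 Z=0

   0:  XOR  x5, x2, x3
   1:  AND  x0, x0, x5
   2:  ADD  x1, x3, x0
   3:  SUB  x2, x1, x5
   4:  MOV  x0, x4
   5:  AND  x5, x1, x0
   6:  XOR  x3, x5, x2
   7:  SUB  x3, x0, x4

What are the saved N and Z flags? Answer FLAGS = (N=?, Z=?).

after  0: x0=0xab x1=0x16 x2=0x4f x3=0x6e x4=0x26 x5=0x21  N=0 Z=0
after  1: x0=0x21 x1=0x16 x2=0x4f x3=0x6e x4=0x26 x5=0x21  N=0 Z=0
after  2: x0=0x21 x1=0x8f x2=0x4f x3=0x6e x4=0x26 x5=0x21  N=1 Z=0
after  3: x0=0x21 x1=0x8f x2=0x6e x3=0x6e x4=0x26 x5=0x21  N=0 Z=0
-- IRQ taken; context saved, return-PC = 4 --

FLAGS = (N=0, Z=0)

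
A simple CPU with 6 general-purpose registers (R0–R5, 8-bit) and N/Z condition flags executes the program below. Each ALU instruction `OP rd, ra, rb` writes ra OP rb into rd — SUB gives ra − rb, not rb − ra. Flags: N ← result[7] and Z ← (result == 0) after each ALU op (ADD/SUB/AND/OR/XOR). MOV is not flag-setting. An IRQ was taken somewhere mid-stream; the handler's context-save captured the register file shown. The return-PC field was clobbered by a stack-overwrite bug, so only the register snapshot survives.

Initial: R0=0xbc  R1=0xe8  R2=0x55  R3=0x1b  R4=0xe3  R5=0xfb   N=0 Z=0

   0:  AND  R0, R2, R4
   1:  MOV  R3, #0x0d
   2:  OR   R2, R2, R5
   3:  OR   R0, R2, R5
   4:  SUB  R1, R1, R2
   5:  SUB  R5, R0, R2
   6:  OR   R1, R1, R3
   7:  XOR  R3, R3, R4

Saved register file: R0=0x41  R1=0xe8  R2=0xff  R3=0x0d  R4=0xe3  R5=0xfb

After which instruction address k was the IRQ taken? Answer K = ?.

after  0: R0=0x41 R1=0xe8 R2=0x55 R3=0x1b R4=0xe3 R5=0xfb  N=0 Z=0
after  1: R0=0x41 R1=0xe8 R2=0x55 R3=0x0d R4=0xe3 R5=0xfb  N=0 Z=0
after  2: R0=0x41 R1=0xe8 R2=0xff R3=0x0d R4=0xe3 R5=0xfb  N=1 Z=0
-- IRQ taken; context saved, return-PC = 3 --

K = 2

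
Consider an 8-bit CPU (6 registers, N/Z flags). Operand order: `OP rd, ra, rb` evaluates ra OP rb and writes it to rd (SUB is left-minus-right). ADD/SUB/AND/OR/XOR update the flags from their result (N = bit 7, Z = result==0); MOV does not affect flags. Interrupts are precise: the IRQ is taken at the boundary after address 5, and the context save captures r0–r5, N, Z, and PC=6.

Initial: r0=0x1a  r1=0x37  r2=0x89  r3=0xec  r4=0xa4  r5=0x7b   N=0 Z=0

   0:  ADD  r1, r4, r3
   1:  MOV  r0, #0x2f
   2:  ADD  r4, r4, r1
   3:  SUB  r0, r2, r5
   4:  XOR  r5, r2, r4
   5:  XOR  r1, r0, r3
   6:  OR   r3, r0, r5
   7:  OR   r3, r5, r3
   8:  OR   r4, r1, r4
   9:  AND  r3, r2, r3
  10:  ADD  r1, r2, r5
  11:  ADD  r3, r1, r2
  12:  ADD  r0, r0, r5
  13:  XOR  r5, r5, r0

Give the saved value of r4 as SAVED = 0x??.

after  0: r0=0x1a r1=0x90 r2=0x89 r3=0xec r4=0xa4 r5=0x7b  N=1 Z=0
after  1: r0=0x2f r1=0x90 r2=0x89 r3=0xec r4=0xa4 r5=0x7b  N=1 Z=0
after  2: r0=0x2f r1=0x90 r2=0x89 r3=0xec r4=0x34 r5=0x7b  N=0 Z=0
after  3: r0=0x0e r1=0x90 r2=0x89 r3=0xec r4=0x34 r5=0x7b  N=0 Z=0
after  4: r0=0x0e r1=0x90 r2=0x89 r3=0xec r4=0x34 r5=0xbd  N=1 Z=0
after  5: r0=0x0e r1=0xe2 r2=0x89 r3=0xec r4=0x34 r5=0xbd  N=1 Z=0
-- IRQ taken; context saved, return-PC = 6 --

SAVED = 0x34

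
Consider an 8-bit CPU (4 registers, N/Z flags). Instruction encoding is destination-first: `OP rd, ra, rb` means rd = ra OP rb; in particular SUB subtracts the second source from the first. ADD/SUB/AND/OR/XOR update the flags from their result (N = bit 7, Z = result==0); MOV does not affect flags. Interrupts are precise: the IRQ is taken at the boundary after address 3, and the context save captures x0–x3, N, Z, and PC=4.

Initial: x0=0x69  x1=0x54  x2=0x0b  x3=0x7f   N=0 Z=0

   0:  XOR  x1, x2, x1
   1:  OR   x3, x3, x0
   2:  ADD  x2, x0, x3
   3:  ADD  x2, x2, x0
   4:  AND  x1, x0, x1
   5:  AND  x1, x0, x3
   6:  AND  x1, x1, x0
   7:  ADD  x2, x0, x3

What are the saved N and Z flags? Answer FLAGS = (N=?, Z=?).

after  0: x0=0x69 x1=0x5f x2=0x0b x3=0x7f  N=0 Z=0
after  1: x0=0x69 x1=0x5f x2=0x0b x3=0x7f  N=0 Z=0
after  2: x0=0x69 x1=0x5f x2=0xe8 x3=0x7f  N=1 Z=0
after  3: x0=0x69 x1=0x5f x2=0x51 x3=0x7f  N=0 Z=0
-- IRQ taken; context saved, return-PC = 4 --

FLAGS = (N=0, Z=0)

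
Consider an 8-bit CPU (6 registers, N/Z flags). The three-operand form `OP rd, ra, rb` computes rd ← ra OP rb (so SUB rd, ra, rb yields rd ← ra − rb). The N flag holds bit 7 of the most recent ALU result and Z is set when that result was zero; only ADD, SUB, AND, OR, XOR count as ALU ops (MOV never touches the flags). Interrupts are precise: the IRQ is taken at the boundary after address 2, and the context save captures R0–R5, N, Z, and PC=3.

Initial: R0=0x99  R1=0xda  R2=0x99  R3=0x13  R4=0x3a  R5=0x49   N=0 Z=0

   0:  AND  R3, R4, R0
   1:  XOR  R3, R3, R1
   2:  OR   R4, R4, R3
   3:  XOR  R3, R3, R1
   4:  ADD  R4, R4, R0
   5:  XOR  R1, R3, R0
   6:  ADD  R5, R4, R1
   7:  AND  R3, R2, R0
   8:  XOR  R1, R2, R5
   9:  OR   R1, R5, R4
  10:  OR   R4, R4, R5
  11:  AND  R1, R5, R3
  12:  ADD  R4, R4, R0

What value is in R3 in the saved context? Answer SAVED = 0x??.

SAVED = 0xc2

after  0: R0=0x99 R1=0xda R2=0x99 R3=0x18 R4=0x3a R5=0x49  N=0 Z=0
after  1: R0=0x99 R1=0xda R2=0x99 R3=0xc2 R4=0x3a R5=0x49  N=1 Z=0
after  2: R0=0x99 R1=0xda R2=0x99 R3=0xc2 R4=0xfa R5=0x49  N=1 Z=0
-- IRQ taken; context saved, return-PC = 3 --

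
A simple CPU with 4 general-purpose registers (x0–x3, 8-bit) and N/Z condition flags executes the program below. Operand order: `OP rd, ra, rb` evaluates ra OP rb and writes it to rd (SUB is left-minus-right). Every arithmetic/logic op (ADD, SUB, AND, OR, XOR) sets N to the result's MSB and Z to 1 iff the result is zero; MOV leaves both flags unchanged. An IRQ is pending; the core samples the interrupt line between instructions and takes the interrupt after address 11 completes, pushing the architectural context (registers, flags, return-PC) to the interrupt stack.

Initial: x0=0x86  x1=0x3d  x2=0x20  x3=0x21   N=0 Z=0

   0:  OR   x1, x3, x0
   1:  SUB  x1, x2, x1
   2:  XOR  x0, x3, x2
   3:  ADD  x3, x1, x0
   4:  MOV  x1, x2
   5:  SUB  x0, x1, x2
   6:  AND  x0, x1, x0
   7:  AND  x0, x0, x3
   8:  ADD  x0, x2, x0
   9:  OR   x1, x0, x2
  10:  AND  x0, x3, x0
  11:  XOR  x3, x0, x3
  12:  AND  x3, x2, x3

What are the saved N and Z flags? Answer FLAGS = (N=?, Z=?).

after  0: x0=0x86 x1=0xa7 x2=0x20 x3=0x21  N=1 Z=0
after  1: x0=0x86 x1=0x79 x2=0x20 x3=0x21  N=0 Z=0
after  2: x0=0x01 x1=0x79 x2=0x20 x3=0x21  N=0 Z=0
after  3: x0=0x01 x1=0x79 x2=0x20 x3=0x7a  N=0 Z=0
after  4: x0=0x01 x1=0x20 x2=0x20 x3=0x7a  N=0 Z=0
after  5: x0=0x00 x1=0x20 x2=0x20 x3=0x7a  N=0 Z=1
after  6: x0=0x00 x1=0x20 x2=0x20 x3=0x7a  N=0 Z=1
after  7: x0=0x00 x1=0x20 x2=0x20 x3=0x7a  N=0 Z=1
after  8: x0=0x20 x1=0x20 x2=0x20 x3=0x7a  N=0 Z=0
after  9: x0=0x20 x1=0x20 x2=0x20 x3=0x7a  N=0 Z=0
after 10: x0=0x20 x1=0x20 x2=0x20 x3=0x7a  N=0 Z=0
after 11: x0=0x20 x1=0x20 x2=0x20 x3=0x5a  N=0 Z=0
-- IRQ taken; context saved, return-PC = 12 --

FLAGS = (N=0, Z=0)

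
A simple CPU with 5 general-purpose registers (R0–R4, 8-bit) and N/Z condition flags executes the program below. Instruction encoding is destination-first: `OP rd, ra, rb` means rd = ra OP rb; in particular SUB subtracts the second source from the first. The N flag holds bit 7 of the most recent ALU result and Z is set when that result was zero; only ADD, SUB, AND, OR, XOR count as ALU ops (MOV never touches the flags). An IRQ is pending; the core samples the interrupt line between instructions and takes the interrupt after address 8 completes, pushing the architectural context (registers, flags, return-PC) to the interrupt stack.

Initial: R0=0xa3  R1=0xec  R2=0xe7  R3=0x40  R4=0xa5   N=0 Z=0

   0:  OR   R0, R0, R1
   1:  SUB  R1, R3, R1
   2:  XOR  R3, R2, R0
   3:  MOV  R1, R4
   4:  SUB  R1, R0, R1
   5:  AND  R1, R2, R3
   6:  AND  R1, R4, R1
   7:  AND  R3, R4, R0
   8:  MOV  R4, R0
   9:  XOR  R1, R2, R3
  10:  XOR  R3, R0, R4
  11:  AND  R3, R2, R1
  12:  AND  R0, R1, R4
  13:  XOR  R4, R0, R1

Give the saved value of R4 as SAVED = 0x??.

SAVED = 0xef

after  0: R0=0xef R1=0xec R2=0xe7 R3=0x40 R4=0xa5  N=1 Z=0
after  1: R0=0xef R1=0x54 R2=0xe7 R3=0x40 R4=0xa5  N=0 Z=0
after  2: R0=0xef R1=0x54 R2=0xe7 R3=0x08 R4=0xa5  N=0 Z=0
after  3: R0=0xef R1=0xa5 R2=0xe7 R3=0x08 R4=0xa5  N=0 Z=0
after  4: R0=0xef R1=0x4a R2=0xe7 R3=0x08 R4=0xa5  N=0 Z=0
after  5: R0=0xef R1=0x00 R2=0xe7 R3=0x08 R4=0xa5  N=0 Z=1
after  6: R0=0xef R1=0x00 R2=0xe7 R3=0x08 R4=0xa5  N=0 Z=1
after  7: R0=0xef R1=0x00 R2=0xe7 R3=0xa5 R4=0xa5  N=1 Z=0
after  8: R0=0xef R1=0x00 R2=0xe7 R3=0xa5 R4=0xef  N=1 Z=0
-- IRQ taken; context saved, return-PC = 9 --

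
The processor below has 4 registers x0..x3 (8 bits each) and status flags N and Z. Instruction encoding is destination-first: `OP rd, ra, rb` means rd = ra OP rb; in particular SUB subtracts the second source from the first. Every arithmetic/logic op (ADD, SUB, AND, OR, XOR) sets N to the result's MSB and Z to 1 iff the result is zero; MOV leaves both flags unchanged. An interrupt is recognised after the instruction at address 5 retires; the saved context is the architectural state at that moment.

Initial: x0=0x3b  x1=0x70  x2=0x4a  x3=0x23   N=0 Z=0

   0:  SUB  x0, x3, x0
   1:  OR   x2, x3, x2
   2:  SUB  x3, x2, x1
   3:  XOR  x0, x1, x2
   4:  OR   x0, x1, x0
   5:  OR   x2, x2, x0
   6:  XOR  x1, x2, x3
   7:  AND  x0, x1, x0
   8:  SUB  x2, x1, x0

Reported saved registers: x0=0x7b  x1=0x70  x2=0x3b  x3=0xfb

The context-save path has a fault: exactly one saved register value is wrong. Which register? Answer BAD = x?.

after  0: x0=0xe8 x1=0x70 x2=0x4a x3=0x23  N=1 Z=0
after  1: x0=0xe8 x1=0x70 x2=0x6b x3=0x23  N=0 Z=0
after  2: x0=0xe8 x1=0x70 x2=0x6b x3=0xfb  N=1 Z=0
after  3: x0=0x1b x1=0x70 x2=0x6b x3=0xfb  N=0 Z=0
after  4: x0=0x7b x1=0x70 x2=0x6b x3=0xfb  N=0 Z=0
after  5: x0=0x7b x1=0x70 x2=0x7b x3=0xfb  N=0 Z=0
-- IRQ taken; context saved, return-PC = 6 --
mismatch: x2: reported 0x3b vs actual 0x7b

BAD = x2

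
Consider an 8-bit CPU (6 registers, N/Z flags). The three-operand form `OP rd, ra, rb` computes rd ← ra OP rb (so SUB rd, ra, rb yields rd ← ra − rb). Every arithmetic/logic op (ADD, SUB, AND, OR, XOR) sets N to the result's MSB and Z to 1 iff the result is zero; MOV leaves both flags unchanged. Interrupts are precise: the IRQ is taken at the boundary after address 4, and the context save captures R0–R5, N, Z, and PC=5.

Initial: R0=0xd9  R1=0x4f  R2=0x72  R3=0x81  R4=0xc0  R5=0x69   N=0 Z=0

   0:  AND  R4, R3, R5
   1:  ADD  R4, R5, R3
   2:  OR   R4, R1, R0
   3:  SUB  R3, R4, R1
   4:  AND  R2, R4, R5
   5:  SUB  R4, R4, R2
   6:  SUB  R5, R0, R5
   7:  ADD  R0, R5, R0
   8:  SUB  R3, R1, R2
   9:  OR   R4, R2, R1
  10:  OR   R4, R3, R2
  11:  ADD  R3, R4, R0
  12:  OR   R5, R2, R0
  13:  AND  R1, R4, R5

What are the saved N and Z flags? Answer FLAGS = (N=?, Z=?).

after  0: R0=0xd9 R1=0x4f R2=0x72 R3=0x81 R4=0x01 R5=0x69  N=0 Z=0
after  1: R0=0xd9 R1=0x4f R2=0x72 R3=0x81 R4=0xea R5=0x69  N=1 Z=0
after  2: R0=0xd9 R1=0x4f R2=0x72 R3=0x81 R4=0xdf R5=0x69  N=1 Z=0
after  3: R0=0xd9 R1=0x4f R2=0x72 R3=0x90 R4=0xdf R5=0x69  N=1 Z=0
after  4: R0=0xd9 R1=0x4f R2=0x49 R3=0x90 R4=0xdf R5=0x69  N=0 Z=0
-- IRQ taken; context saved, return-PC = 5 --

FLAGS = (N=0, Z=0)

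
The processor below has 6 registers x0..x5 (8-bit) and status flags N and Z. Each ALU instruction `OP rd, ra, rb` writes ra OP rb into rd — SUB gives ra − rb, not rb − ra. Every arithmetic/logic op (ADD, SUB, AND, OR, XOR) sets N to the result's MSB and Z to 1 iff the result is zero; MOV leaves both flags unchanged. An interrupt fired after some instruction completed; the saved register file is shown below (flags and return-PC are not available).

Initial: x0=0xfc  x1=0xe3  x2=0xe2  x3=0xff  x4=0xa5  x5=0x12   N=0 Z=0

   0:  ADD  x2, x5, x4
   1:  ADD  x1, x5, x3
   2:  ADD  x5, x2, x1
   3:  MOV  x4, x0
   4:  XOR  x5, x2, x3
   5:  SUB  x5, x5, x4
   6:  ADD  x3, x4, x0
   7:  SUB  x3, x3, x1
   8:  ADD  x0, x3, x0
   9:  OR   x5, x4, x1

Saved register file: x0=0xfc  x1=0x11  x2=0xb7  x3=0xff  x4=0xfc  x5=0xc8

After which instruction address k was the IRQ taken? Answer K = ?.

after  0: x0=0xfc x1=0xe3 x2=0xb7 x3=0xff x4=0xa5 x5=0x12  N=1 Z=0
after  1: x0=0xfc x1=0x11 x2=0xb7 x3=0xff x4=0xa5 x5=0x12  N=0 Z=0
after  2: x0=0xfc x1=0x11 x2=0xb7 x3=0xff x4=0xa5 x5=0xc8  N=1 Z=0
after  3: x0=0xfc x1=0x11 x2=0xb7 x3=0xff x4=0xfc x5=0xc8  N=1 Z=0
-- IRQ taken; context saved, return-PC = 4 --

K = 3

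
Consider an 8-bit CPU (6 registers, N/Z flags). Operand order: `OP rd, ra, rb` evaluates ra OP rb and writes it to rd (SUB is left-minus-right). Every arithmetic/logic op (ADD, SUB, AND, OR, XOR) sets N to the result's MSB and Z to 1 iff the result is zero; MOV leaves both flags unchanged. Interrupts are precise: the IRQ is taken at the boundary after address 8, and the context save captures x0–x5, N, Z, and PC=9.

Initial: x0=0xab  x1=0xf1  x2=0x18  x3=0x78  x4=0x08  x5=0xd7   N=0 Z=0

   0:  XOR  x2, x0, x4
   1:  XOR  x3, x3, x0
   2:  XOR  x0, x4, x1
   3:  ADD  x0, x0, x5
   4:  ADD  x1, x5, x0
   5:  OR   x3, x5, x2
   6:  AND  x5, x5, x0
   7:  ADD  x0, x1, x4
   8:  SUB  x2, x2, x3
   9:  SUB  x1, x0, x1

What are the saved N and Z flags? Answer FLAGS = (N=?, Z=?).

FLAGS = (N=1, Z=0)

after  0: x0=0xab x1=0xf1 x2=0xa3 x3=0x78 x4=0x08 x5=0xd7  N=1 Z=0
after  1: x0=0xab x1=0xf1 x2=0xa3 x3=0xd3 x4=0x08 x5=0xd7  N=1 Z=0
after  2: x0=0xf9 x1=0xf1 x2=0xa3 x3=0xd3 x4=0x08 x5=0xd7  N=1 Z=0
after  3: x0=0xd0 x1=0xf1 x2=0xa3 x3=0xd3 x4=0x08 x5=0xd7  N=1 Z=0
after  4: x0=0xd0 x1=0xa7 x2=0xa3 x3=0xd3 x4=0x08 x5=0xd7  N=1 Z=0
after  5: x0=0xd0 x1=0xa7 x2=0xa3 x3=0xf7 x4=0x08 x5=0xd7  N=1 Z=0
after  6: x0=0xd0 x1=0xa7 x2=0xa3 x3=0xf7 x4=0x08 x5=0xd0  N=1 Z=0
after  7: x0=0xaf x1=0xa7 x2=0xa3 x3=0xf7 x4=0x08 x5=0xd0  N=1 Z=0
after  8: x0=0xaf x1=0xa7 x2=0xac x3=0xf7 x4=0x08 x5=0xd0  N=1 Z=0
-- IRQ taken; context saved, return-PC = 9 --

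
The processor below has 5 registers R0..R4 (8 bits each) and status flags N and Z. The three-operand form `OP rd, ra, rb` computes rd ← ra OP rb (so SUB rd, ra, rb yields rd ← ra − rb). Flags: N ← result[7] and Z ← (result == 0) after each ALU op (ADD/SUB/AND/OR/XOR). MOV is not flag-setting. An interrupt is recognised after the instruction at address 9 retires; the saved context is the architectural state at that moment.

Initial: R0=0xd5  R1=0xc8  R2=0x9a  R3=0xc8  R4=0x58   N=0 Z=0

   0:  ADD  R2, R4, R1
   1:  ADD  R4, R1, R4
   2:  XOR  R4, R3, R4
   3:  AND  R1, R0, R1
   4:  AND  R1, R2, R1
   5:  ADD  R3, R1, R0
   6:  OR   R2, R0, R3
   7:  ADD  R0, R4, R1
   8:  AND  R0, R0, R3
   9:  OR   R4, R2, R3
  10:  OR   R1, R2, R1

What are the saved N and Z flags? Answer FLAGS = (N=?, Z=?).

after  0: R0=0xd5 R1=0xc8 R2=0x20 R3=0xc8 R4=0x58  N=0 Z=0
after  1: R0=0xd5 R1=0xc8 R2=0x20 R3=0xc8 R4=0x20  N=0 Z=0
after  2: R0=0xd5 R1=0xc8 R2=0x20 R3=0xc8 R4=0xe8  N=1 Z=0
after  3: R0=0xd5 R1=0xc0 R2=0x20 R3=0xc8 R4=0xe8  N=1 Z=0
after  4: R0=0xd5 R1=0x00 R2=0x20 R3=0xc8 R4=0xe8  N=0 Z=1
after  5: R0=0xd5 R1=0x00 R2=0x20 R3=0xd5 R4=0xe8  N=1 Z=0
after  6: R0=0xd5 R1=0x00 R2=0xd5 R3=0xd5 R4=0xe8  N=1 Z=0
after  7: R0=0xe8 R1=0x00 R2=0xd5 R3=0xd5 R4=0xe8  N=1 Z=0
after  8: R0=0xc0 R1=0x00 R2=0xd5 R3=0xd5 R4=0xe8  N=1 Z=0
after  9: R0=0xc0 R1=0x00 R2=0xd5 R3=0xd5 R4=0xd5  N=1 Z=0
-- IRQ taken; context saved, return-PC = 10 --

FLAGS = (N=1, Z=0)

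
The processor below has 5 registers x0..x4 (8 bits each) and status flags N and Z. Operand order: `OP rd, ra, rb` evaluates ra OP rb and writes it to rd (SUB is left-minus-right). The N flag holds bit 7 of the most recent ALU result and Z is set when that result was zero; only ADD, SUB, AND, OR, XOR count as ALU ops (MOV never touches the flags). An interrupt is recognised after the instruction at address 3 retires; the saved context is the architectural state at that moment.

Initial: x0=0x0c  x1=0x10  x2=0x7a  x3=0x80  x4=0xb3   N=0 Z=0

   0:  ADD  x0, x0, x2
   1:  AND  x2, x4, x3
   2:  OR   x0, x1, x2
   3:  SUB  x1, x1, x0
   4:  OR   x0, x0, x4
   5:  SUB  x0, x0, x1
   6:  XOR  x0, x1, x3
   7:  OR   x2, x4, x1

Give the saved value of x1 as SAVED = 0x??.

after  0: x0=0x86 x1=0x10 x2=0x7a x3=0x80 x4=0xb3  N=1 Z=0
after  1: x0=0x86 x1=0x10 x2=0x80 x3=0x80 x4=0xb3  N=1 Z=0
after  2: x0=0x90 x1=0x10 x2=0x80 x3=0x80 x4=0xb3  N=1 Z=0
after  3: x0=0x90 x1=0x80 x2=0x80 x3=0x80 x4=0xb3  N=1 Z=0
-- IRQ taken; context saved, return-PC = 4 --

SAVED = 0x80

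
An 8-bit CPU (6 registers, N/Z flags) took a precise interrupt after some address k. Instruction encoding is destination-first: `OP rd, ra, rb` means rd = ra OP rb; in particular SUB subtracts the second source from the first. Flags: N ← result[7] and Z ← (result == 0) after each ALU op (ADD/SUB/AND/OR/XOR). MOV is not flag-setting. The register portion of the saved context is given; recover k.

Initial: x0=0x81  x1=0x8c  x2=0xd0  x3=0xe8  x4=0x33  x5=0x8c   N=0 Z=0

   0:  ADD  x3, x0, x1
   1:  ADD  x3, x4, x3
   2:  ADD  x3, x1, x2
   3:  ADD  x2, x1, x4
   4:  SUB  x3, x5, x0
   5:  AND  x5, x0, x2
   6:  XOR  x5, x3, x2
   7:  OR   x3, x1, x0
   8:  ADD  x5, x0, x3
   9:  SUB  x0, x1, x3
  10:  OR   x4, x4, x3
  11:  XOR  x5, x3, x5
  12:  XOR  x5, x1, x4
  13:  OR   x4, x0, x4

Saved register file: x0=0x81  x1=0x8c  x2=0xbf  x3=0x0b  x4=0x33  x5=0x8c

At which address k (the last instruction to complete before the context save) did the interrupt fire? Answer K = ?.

K = 4

after  0: x0=0x81 x1=0x8c x2=0xd0 x3=0x0d x4=0x33 x5=0x8c  N=0 Z=0
after  1: x0=0x81 x1=0x8c x2=0xd0 x3=0x40 x4=0x33 x5=0x8c  N=0 Z=0
after  2: x0=0x81 x1=0x8c x2=0xd0 x3=0x5c x4=0x33 x5=0x8c  N=0 Z=0
after  3: x0=0x81 x1=0x8c x2=0xbf x3=0x5c x4=0x33 x5=0x8c  N=1 Z=0
after  4: x0=0x81 x1=0x8c x2=0xbf x3=0x0b x4=0x33 x5=0x8c  N=0 Z=0
-- IRQ taken; context saved, return-PC = 5 --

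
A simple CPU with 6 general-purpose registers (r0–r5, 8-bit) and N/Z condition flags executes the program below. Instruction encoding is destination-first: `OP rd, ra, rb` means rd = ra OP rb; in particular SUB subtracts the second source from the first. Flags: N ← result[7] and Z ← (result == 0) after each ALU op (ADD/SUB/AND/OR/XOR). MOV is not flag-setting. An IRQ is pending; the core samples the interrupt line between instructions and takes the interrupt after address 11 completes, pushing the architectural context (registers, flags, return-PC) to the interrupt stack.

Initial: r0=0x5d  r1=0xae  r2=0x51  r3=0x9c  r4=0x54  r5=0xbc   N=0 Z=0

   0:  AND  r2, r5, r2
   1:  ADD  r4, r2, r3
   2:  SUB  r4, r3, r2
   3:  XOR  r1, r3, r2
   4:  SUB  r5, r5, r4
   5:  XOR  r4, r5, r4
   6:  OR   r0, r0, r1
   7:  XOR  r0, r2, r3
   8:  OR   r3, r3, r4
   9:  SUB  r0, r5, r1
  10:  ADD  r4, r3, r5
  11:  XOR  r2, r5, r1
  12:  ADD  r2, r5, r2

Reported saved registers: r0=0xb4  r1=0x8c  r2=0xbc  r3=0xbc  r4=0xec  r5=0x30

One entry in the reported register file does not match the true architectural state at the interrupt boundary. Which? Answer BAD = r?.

BAD = r0

after  0: r0=0x5d r1=0xae r2=0x10 r3=0x9c r4=0x54 r5=0xbc  N=0 Z=0
after  1: r0=0x5d r1=0xae r2=0x10 r3=0x9c r4=0xac r5=0xbc  N=1 Z=0
after  2: r0=0x5d r1=0xae r2=0x10 r3=0x9c r4=0x8c r5=0xbc  N=1 Z=0
after  3: r0=0x5d r1=0x8c r2=0x10 r3=0x9c r4=0x8c r5=0xbc  N=1 Z=0
after  4: r0=0x5d r1=0x8c r2=0x10 r3=0x9c r4=0x8c r5=0x30  N=0 Z=0
after  5: r0=0x5d r1=0x8c r2=0x10 r3=0x9c r4=0xbc r5=0x30  N=1 Z=0
after  6: r0=0xdd r1=0x8c r2=0x10 r3=0x9c r4=0xbc r5=0x30  N=1 Z=0
after  7: r0=0x8c r1=0x8c r2=0x10 r3=0x9c r4=0xbc r5=0x30  N=1 Z=0
after  8: r0=0x8c r1=0x8c r2=0x10 r3=0xbc r4=0xbc r5=0x30  N=1 Z=0
after  9: r0=0xa4 r1=0x8c r2=0x10 r3=0xbc r4=0xbc r5=0x30  N=1 Z=0
after 10: r0=0xa4 r1=0x8c r2=0x10 r3=0xbc r4=0xec r5=0x30  N=1 Z=0
after 11: r0=0xa4 r1=0x8c r2=0xbc r3=0xbc r4=0xec r5=0x30  N=1 Z=0
-- IRQ taken; context saved, return-PC = 12 --
mismatch: r0: reported 0xb4 vs actual 0xa4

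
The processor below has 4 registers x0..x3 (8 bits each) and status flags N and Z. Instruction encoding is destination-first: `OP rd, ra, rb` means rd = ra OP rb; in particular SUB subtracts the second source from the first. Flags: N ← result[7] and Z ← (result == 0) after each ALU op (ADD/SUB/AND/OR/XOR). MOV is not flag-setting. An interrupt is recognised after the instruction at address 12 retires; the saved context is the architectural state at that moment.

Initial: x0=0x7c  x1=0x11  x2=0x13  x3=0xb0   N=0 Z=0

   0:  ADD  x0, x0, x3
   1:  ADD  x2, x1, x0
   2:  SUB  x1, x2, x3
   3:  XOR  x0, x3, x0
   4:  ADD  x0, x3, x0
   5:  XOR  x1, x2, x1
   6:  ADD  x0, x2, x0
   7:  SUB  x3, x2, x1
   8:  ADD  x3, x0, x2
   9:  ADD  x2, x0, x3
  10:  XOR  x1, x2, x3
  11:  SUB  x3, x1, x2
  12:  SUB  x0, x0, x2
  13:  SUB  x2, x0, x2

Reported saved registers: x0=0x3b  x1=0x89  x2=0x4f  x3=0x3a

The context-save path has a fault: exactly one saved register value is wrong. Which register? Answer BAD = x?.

after  0: x0=0x2c x1=0x11 x2=0x13 x3=0xb0  N=0 Z=0
after  1: x0=0x2c x1=0x11 x2=0x3d x3=0xb0  N=0 Z=0
after  2: x0=0x2c x1=0x8d x2=0x3d x3=0xb0  N=1 Z=0
after  3: x0=0x9c x1=0x8d x2=0x3d x3=0xb0  N=1 Z=0
after  4: x0=0x4c x1=0x8d x2=0x3d x3=0xb0  N=0 Z=0
after  5: x0=0x4c x1=0xb0 x2=0x3d x3=0xb0  N=1 Z=0
after  6: x0=0x89 x1=0xb0 x2=0x3d x3=0xb0  N=1 Z=0
after  7: x0=0x89 x1=0xb0 x2=0x3d x3=0x8d  N=1 Z=0
after  8: x0=0x89 x1=0xb0 x2=0x3d x3=0xc6  N=1 Z=0
after  9: x0=0x89 x1=0xb0 x2=0x4f x3=0xc6  N=0 Z=0
after 10: x0=0x89 x1=0x89 x2=0x4f x3=0xc6  N=1 Z=0
after 11: x0=0x89 x1=0x89 x2=0x4f x3=0x3a  N=0 Z=0
after 12: x0=0x3a x1=0x89 x2=0x4f x3=0x3a  N=0 Z=0
-- IRQ taken; context saved, return-PC = 13 --
mismatch: x0: reported 0x3b vs actual 0x3a

BAD = x0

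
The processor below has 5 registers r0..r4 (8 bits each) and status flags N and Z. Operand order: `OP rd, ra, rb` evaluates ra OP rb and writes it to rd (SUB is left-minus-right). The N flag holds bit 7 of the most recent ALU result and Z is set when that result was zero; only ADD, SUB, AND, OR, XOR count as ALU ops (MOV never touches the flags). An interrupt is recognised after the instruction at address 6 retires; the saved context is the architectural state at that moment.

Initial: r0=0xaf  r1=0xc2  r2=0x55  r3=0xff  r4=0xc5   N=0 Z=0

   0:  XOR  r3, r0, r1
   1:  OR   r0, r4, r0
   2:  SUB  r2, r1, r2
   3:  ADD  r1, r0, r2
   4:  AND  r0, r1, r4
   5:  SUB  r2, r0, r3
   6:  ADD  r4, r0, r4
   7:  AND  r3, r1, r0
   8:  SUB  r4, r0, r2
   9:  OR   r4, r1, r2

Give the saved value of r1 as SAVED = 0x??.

after  0: r0=0xaf r1=0xc2 r2=0x55 r3=0x6d r4=0xc5  N=0 Z=0
after  1: r0=0xef r1=0xc2 r2=0x55 r3=0x6d r4=0xc5  N=1 Z=0
after  2: r0=0xef r1=0xc2 r2=0x6d r3=0x6d r4=0xc5  N=0 Z=0
after  3: r0=0xef r1=0x5c r2=0x6d r3=0x6d r4=0xc5  N=0 Z=0
after  4: r0=0x44 r1=0x5c r2=0x6d r3=0x6d r4=0xc5  N=0 Z=0
after  5: r0=0x44 r1=0x5c r2=0xd7 r3=0x6d r4=0xc5  N=1 Z=0
after  6: r0=0x44 r1=0x5c r2=0xd7 r3=0x6d r4=0x09  N=0 Z=0
-- IRQ taken; context saved, return-PC = 7 --

SAVED = 0x5c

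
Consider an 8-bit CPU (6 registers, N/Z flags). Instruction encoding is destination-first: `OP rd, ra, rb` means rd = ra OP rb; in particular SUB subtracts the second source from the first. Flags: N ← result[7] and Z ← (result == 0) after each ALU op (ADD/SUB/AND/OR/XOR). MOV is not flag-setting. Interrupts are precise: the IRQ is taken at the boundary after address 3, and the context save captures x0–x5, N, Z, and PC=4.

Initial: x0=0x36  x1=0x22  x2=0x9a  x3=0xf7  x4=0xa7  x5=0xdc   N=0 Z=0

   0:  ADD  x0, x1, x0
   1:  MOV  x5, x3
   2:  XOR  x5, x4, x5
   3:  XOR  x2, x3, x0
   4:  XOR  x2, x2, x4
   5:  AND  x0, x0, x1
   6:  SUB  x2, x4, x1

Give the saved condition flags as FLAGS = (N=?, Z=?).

after  0: x0=0x58 x1=0x22 x2=0x9a x3=0xf7 x4=0xa7 x5=0xdc  N=0 Z=0
after  1: x0=0x58 x1=0x22 x2=0x9a x3=0xf7 x4=0xa7 x5=0xf7  N=0 Z=0
after  2: x0=0x58 x1=0x22 x2=0x9a x3=0xf7 x4=0xa7 x5=0x50  N=0 Z=0
after  3: x0=0x58 x1=0x22 x2=0xaf x3=0xf7 x4=0xa7 x5=0x50  N=1 Z=0
-- IRQ taken; context saved, return-PC = 4 --

FLAGS = (N=1, Z=0)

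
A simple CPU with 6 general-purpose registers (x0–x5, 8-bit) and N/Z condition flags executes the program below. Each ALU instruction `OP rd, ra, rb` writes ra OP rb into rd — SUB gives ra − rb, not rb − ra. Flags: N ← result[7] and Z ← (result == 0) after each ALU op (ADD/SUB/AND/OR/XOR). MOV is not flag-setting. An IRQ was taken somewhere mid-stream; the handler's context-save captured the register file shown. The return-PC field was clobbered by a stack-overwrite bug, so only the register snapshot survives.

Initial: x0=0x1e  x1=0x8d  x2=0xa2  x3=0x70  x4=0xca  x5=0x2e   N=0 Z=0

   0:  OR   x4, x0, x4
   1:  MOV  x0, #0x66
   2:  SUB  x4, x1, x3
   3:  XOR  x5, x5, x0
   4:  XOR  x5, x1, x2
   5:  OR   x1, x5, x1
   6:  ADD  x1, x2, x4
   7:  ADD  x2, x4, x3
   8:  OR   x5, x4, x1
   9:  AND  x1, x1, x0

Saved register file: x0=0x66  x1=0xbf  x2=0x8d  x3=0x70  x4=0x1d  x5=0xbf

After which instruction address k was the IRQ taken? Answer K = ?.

after  0: x0=0x1e x1=0x8d x2=0xa2 x3=0x70 x4=0xde x5=0x2e  N=1 Z=0
after  1: x0=0x66 x1=0x8d x2=0xa2 x3=0x70 x4=0xde x5=0x2e  N=1 Z=0
after  2: x0=0x66 x1=0x8d x2=0xa2 x3=0x70 x4=0x1d x5=0x2e  N=0 Z=0
after  3: x0=0x66 x1=0x8d x2=0xa2 x3=0x70 x4=0x1d x5=0x48  N=0 Z=0
after  4: x0=0x66 x1=0x8d x2=0xa2 x3=0x70 x4=0x1d x5=0x2f  N=0 Z=0
after  5: x0=0x66 x1=0xaf x2=0xa2 x3=0x70 x4=0x1d x5=0x2f  N=1 Z=0
after  6: x0=0x66 x1=0xbf x2=0xa2 x3=0x70 x4=0x1d x5=0x2f  N=1 Z=0
after  7: x0=0x66 x1=0xbf x2=0x8d x3=0x70 x4=0x1d x5=0x2f  N=1 Z=0
after  8: x0=0x66 x1=0xbf x2=0x8d x3=0x70 x4=0x1d x5=0xbf  N=1 Z=0
-- IRQ taken; context saved, return-PC = 9 --

K = 8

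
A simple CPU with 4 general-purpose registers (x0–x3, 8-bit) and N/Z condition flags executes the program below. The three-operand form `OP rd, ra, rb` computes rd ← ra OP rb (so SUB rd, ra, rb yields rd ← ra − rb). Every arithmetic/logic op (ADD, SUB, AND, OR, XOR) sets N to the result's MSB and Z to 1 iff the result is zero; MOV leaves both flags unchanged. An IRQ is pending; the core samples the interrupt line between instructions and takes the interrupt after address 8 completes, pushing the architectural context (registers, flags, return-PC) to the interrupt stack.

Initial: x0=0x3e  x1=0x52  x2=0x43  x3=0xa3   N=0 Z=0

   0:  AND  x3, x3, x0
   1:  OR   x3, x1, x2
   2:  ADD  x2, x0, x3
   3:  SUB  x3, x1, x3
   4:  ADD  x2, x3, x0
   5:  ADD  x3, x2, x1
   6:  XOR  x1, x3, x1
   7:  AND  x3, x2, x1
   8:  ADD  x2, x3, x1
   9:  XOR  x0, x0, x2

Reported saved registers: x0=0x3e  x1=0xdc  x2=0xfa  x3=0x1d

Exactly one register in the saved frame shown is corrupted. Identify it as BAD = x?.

BAD = x1

after  0: x0=0x3e x1=0x52 x2=0x43 x3=0x22  N=0 Z=0
after  1: x0=0x3e x1=0x52 x2=0x43 x3=0x53  N=0 Z=0
after  2: x0=0x3e x1=0x52 x2=0x91 x3=0x53  N=1 Z=0
after  3: x0=0x3e x1=0x52 x2=0x91 x3=0xff  N=1 Z=0
after  4: x0=0x3e x1=0x52 x2=0x3d x3=0xff  N=0 Z=0
after  5: x0=0x3e x1=0x52 x2=0x3d x3=0x8f  N=1 Z=0
after  6: x0=0x3e x1=0xdd x2=0x3d x3=0x8f  N=1 Z=0
after  7: x0=0x3e x1=0xdd x2=0x3d x3=0x1d  N=0 Z=0
after  8: x0=0x3e x1=0xdd x2=0xfa x3=0x1d  N=1 Z=0
-- IRQ taken; context saved, return-PC = 9 --
mismatch: x1: reported 0xdc vs actual 0xdd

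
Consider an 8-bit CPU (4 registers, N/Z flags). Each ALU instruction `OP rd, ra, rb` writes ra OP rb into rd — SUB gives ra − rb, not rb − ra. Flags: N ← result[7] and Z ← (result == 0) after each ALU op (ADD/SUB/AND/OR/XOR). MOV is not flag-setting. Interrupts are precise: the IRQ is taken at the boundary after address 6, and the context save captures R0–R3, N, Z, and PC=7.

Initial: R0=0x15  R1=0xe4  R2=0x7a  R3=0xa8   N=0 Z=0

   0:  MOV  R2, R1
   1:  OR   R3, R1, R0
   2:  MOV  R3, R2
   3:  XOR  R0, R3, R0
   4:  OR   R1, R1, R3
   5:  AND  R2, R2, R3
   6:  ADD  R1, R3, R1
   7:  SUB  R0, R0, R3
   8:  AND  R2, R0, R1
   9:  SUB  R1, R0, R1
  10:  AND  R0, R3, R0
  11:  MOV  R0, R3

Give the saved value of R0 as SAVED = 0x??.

SAVED = 0xf1

after  0: R0=0x15 R1=0xe4 R2=0xe4 R3=0xa8  N=0 Z=0
after  1: R0=0x15 R1=0xe4 R2=0xe4 R3=0xf5  N=1 Z=0
after  2: R0=0x15 R1=0xe4 R2=0xe4 R3=0xe4  N=1 Z=0
after  3: R0=0xf1 R1=0xe4 R2=0xe4 R3=0xe4  N=1 Z=0
after  4: R0=0xf1 R1=0xe4 R2=0xe4 R3=0xe4  N=1 Z=0
after  5: R0=0xf1 R1=0xe4 R2=0xe4 R3=0xe4  N=1 Z=0
after  6: R0=0xf1 R1=0xc8 R2=0xe4 R3=0xe4  N=1 Z=0
-- IRQ taken; context saved, return-PC = 7 --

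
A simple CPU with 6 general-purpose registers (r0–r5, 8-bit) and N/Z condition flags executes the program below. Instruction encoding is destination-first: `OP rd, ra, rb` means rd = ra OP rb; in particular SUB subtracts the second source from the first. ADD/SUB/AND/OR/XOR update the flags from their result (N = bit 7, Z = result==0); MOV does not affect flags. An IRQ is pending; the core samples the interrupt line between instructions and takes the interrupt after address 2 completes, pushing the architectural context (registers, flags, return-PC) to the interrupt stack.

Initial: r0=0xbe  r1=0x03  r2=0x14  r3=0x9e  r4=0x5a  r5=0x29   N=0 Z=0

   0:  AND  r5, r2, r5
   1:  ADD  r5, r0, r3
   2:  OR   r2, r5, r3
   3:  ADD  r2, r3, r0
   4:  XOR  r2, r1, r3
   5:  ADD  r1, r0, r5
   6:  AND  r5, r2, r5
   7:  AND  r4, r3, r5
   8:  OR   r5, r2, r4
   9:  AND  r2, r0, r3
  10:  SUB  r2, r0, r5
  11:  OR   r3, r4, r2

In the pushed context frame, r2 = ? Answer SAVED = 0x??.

after  0: r0=0xbe r1=0x03 r2=0x14 r3=0x9e r4=0x5a r5=0x00  N=0 Z=1
after  1: r0=0xbe r1=0x03 r2=0x14 r3=0x9e r4=0x5a r5=0x5c  N=0 Z=0
after  2: r0=0xbe r1=0x03 r2=0xde r3=0x9e r4=0x5a r5=0x5c  N=1 Z=0
-- IRQ taken; context saved, return-PC = 3 --

SAVED = 0xde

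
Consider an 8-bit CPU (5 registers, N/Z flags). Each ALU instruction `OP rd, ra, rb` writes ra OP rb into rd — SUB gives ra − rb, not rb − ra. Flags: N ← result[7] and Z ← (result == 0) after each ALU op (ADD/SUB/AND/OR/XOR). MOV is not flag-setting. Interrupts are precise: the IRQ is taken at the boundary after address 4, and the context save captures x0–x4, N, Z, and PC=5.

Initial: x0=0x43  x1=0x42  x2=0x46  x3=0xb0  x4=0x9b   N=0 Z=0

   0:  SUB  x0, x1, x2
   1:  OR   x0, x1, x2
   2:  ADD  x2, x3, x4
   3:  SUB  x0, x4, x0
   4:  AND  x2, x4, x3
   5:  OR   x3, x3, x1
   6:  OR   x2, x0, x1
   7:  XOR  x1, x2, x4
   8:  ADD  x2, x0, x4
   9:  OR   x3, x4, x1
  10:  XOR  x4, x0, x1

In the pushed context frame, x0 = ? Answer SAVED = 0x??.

SAVED = 0x55

after  0: x0=0xfc x1=0x42 x2=0x46 x3=0xb0 x4=0x9b  N=1 Z=0
after  1: x0=0x46 x1=0x42 x2=0x46 x3=0xb0 x4=0x9b  N=0 Z=0
after  2: x0=0x46 x1=0x42 x2=0x4b x3=0xb0 x4=0x9b  N=0 Z=0
after  3: x0=0x55 x1=0x42 x2=0x4b x3=0xb0 x4=0x9b  N=0 Z=0
after  4: x0=0x55 x1=0x42 x2=0x90 x3=0xb0 x4=0x9b  N=1 Z=0
-- IRQ taken; context saved, return-PC = 5 --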